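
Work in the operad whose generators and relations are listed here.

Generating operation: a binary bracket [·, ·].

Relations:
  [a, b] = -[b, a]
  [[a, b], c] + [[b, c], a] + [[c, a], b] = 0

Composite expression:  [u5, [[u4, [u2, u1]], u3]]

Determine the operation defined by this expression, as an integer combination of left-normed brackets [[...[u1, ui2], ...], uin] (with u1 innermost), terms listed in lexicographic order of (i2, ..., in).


In the tensor algebra, words opening u1 carry the u1-anchored form.
Composite bracket: [u5, [[u4, [u2, u1]], u3]]
Expanding via [a, b] = ab - ba: 16 signed words (2^4 = 16).
Keep just the words that open with u1:
  from u1u2u4u3u5, sign -1: term -[[[[u1, u2], u4], u3], u5]

-[[[[u1, u2], u4], u3], u5]


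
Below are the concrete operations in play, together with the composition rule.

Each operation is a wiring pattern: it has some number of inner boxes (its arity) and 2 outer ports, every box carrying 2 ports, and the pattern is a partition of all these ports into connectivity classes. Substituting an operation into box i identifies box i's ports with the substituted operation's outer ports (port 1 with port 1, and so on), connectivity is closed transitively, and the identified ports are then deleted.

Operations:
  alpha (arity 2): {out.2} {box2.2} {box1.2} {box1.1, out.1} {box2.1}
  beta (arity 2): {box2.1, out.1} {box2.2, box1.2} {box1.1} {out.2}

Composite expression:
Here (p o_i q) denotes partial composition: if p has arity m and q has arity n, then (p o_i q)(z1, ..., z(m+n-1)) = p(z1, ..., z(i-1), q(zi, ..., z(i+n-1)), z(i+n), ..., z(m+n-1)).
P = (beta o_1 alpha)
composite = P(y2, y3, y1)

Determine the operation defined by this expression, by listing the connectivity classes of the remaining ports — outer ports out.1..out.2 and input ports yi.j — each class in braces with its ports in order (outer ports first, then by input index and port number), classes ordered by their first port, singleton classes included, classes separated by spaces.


{out.1, y1.1} {out.2} {y1.2} {y2.1} {y2.2} {y3.1} {y3.2}

Treat the ports identified at beta as solder joints: merge, then drop.
alpha over (y2, y3) gives {out.1, y2.1} {out.2} {y2.2} {y3.1} {y3.2}, out.j being that stage's outer ports
beta over (y2, y3, y1) gives {out.1, y1.1} {out.2} {y1.2} {y2.1} {y2.2} {y3.1} {y3.2}, out.j being that stage's outer ports


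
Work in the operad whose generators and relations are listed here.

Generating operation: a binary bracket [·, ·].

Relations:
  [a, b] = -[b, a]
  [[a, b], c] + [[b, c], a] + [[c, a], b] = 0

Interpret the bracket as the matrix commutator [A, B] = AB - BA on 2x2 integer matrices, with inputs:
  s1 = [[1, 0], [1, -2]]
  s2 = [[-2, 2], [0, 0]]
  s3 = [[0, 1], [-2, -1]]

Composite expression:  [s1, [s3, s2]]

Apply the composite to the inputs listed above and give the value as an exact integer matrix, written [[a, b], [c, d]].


[s3, s2] = [[4, 4], [4, -4]]
[s1, [s3, s2]] = [[-4, 12], [-4, 4]]

[[-4, 12], [-4, 4]]


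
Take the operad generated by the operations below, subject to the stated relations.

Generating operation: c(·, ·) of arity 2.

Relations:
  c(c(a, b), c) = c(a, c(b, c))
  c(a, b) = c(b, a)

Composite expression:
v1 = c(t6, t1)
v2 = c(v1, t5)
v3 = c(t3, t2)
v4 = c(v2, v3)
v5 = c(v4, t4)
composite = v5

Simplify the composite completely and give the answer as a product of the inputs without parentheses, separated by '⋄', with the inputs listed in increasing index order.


t1 ⋄ t2 ⋄ t3 ⋄ t4 ⋄ t5 ⋄ t6

Key point: c commutes, so take the t-inputs in any fixed order.
c(t6, t1) collapses to t6 ⋄ t1
c(c(t6, t1), t5) collapses to t6 ⋄ t1 ⋄ t5
c(t3, t2) collapses to t3 ⋄ t2
c(c(c(t6, t1), t5), c(t3, t2)) collapses to t6 ⋄ t1 ⋄ t5 ⋄ t3 ⋄ t2
c(c(c(c(t6, t1), t5), c(t3, t2)), t4) collapses to t6 ⋄ t1 ⋄ t5 ⋄ t3 ⋄ t2 ⋄ t4
reordering the factors by index: t1 ⋄ t2 ⋄ t3 ⋄ t4 ⋄ t5 ⋄ t6


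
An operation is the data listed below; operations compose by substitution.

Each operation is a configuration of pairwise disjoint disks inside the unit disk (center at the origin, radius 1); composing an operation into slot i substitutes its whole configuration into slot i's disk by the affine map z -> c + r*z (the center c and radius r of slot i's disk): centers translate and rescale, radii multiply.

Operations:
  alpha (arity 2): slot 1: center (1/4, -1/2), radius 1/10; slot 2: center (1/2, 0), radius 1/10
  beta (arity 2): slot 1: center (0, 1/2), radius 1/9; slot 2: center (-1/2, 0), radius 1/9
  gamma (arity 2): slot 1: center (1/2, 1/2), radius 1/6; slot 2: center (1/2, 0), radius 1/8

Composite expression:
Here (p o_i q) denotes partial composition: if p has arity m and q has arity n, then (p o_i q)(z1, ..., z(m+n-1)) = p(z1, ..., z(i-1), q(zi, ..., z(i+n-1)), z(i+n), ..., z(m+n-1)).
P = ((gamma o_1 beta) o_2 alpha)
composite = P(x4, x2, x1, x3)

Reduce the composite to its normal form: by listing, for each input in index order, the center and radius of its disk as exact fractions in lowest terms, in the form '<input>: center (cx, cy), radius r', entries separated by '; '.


x1: center (23/54, 1/2), radius 1/540; x2: center (91/216, 53/108), radius 1/540; x3: center (1/2, 0), radius 1/8; x4: center (1/2, 7/12), radius 1/54

Affine substitution under gamma: radii multiply and x-centers shift.
input x4: composing its 2 substitution steps yields center (1/2, 7/12), radius 1/54
input x2: composing its 3 substitution steps yields center (91/216, 53/108), radius 1/540
input x1: composing its 3 substitution steps yields center (23/54, 1/2), radius 1/540
input x3: composing its 1 substitution step yields center (1/2, 0), radius 1/8


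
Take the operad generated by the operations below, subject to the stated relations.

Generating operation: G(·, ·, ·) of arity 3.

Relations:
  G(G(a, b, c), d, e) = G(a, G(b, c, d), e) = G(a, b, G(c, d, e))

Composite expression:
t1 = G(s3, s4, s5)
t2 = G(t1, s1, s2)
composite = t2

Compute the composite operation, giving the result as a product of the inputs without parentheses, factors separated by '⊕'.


s3 ⊕ s4 ⊕ s5 ⊕ s1 ⊕ s2

Associativity of G dissolves the nesting; only the s-input order survives.
G(s3, s4, s5) unparenthesizes to s3 ⊕ s4 ⊕ s5
G(G(s3, s4, s5), s1, s2) unparenthesizes to s3 ⊕ s4 ⊕ s5 ⊕ s1 ⊕ s2


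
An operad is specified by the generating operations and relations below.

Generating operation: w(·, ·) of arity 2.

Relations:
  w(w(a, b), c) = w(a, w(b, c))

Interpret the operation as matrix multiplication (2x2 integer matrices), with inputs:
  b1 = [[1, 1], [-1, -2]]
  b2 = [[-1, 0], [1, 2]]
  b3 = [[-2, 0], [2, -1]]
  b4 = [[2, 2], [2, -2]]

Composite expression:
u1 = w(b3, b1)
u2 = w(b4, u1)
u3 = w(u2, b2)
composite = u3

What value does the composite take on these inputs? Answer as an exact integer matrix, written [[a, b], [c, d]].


[[2, 8], [-2, -24]]


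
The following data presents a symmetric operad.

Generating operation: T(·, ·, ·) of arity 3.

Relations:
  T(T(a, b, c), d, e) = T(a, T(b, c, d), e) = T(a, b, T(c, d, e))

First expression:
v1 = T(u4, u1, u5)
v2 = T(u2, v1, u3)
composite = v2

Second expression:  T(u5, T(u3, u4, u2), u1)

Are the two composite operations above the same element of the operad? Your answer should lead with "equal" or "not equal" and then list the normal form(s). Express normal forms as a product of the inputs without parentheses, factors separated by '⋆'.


The first composite normalizes to u2 ⋆ u4 ⋆ u1 ⋆ u5 ⋆ u3
The second composite normalizes to u5 ⋆ u3 ⋆ u4 ⋆ u2 ⋆ u1
Different reductions; not equal.

not equal: they reduce to u2 ⋆ u4 ⋆ u1 ⋆ u5 ⋆ u3 and u5 ⋆ u3 ⋆ u4 ⋆ u2 ⋆ u1


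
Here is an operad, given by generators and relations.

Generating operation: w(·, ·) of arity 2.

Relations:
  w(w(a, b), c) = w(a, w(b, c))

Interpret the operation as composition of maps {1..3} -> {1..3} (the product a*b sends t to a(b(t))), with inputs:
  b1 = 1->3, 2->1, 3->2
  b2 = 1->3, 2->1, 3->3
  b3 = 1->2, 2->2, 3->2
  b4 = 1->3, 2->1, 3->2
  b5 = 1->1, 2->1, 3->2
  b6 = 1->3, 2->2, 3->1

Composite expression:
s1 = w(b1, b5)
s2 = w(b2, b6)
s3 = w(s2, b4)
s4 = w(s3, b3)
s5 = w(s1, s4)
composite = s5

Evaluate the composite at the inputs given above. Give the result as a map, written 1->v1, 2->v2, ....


w(b1, b5) = 1->3, 2->3, 3->1
w(b2, b6) = 1->3, 2->1, 3->3
w(w(b2, b6), b4) = 1->3, 2->3, 3->1
w(w(w(b2, b6), b4), b3) = 1->3, 2->3, 3->3
w(w(b1, b5), w(w(w(b2, b6), b4), b3)) = 1->1, 2->1, 3->1

1->1, 2->1, 3->1


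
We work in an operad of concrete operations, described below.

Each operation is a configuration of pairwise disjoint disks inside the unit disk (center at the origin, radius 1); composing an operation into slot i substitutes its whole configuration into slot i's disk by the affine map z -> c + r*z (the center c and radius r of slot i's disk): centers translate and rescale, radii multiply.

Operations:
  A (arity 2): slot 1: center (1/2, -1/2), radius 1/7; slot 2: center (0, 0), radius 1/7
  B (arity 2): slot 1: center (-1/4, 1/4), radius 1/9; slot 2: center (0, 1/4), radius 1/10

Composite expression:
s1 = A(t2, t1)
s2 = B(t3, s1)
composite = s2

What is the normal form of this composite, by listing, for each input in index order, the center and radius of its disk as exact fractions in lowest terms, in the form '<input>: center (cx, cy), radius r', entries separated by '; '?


t1: center (0, 1/4), radius 1/70; t2: center (1/20, 1/5), radius 1/70; t3: center (-1/4, 1/4), radius 1/9

Only the slot chain above each t matters under B; compose those maps.
input t3: composing its 1 substitution step yields center (-1/4, 1/4), radius 1/9
input t2: composing its 2 substitution steps yields center (1/20, 1/5), radius 1/70
input t1: composing its 2 substitution steps yields center (0, 1/4), radius 1/70


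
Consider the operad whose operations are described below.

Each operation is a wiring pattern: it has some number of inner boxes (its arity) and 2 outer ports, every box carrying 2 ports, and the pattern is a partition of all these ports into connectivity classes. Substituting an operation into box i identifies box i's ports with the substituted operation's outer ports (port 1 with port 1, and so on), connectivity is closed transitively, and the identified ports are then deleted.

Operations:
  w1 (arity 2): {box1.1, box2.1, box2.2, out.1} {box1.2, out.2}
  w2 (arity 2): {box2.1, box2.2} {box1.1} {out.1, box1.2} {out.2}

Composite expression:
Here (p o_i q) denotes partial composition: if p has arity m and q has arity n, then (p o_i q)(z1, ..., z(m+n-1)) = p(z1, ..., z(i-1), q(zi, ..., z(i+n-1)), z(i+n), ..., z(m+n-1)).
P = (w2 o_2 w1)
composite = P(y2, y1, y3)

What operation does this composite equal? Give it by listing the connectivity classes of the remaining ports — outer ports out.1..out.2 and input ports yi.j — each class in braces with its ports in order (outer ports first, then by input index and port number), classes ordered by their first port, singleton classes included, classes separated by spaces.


{out.1, y2.2} {out.2} {y1.1, y1.2, y3.1, y3.2} {y2.1}


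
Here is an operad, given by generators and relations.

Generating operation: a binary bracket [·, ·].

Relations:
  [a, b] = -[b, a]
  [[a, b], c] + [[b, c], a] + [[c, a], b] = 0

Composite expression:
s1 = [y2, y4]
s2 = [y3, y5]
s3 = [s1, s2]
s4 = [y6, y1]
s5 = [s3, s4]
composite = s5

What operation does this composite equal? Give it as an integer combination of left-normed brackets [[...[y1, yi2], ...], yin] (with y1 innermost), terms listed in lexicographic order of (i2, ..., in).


Antisymmetry and Jacobi reduce to y1-anchored left-normed brackets.
Composite bracket: [[[y2, y4], [y3, y5]], [y6, y1]]
Applying ab - ba throughout gives 32 signed words (2^5 = 32).
Words beginning with y1 determine it all:
  the word y1y6y2y4y3y5 carries sign +1 and contributes +[[[[[y1, y6], y2], y4], y3], y5]
  the word y1y6y2y4y5y3 carries sign -1 and contributes -[[[[[y1, y6], y2], y4], y5], y3]
  the word y1y6y3y5y2y4 carries sign -1 and contributes -[[[[[y1, y6], y3], y5], y2], y4]
  the word y1y6y3y5y4y2 carries sign +1 and contributes +[[[[[y1, y6], y3], y5], y4], y2]
  the word y1y6y4y2y3y5 carries sign -1 and contributes -[[[[[y1, y6], y4], y2], y3], y5]
  the word y1y6y4y2y5y3 carries sign +1 and contributes +[[[[[y1, y6], y4], y2], y5], y3]
  the word y1y6y5y3y2y4 carries sign +1 and contributes +[[[[[y1, y6], y5], y3], y2], y4]
  the word y1y6y5y3y4y2 carries sign -1 and contributes -[[[[[y1, y6], y5], y3], y4], y2]

[[[[[y1, y6], y2], y4], y3], y5] - [[[[[y1, y6], y2], y4], y5], y3] - [[[[[y1, y6], y3], y5], y2], y4] + [[[[[y1, y6], y3], y5], y4], y2] - [[[[[y1, y6], y4], y2], y3], y5] + [[[[[y1, y6], y4], y2], y5], y3] + [[[[[y1, y6], y5], y3], y2], y4] - [[[[[y1, y6], y5], y3], y4], y2]


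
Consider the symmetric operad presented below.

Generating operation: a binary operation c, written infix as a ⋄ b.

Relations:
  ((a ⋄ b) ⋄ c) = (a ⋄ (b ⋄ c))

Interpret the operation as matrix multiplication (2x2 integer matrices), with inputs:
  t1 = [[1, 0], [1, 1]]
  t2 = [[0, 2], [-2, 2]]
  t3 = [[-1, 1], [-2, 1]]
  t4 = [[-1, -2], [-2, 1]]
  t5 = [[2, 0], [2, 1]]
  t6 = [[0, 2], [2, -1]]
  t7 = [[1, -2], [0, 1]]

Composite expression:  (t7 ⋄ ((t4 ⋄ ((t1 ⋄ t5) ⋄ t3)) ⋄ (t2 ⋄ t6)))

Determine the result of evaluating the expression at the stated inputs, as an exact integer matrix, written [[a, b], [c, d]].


[[16, 48], [-4, -2]]

(t1 ⋄ t5) = [[2, 0], [4, 1]]
((t1 ⋄ t5) ⋄ t3) = [[-2, 2], [-6, 5]]
(t4 ⋄ ((t1 ⋄ t5) ⋄ t3)) = [[14, -12], [-2, 1]]
(t2 ⋄ t6) = [[4, -2], [4, -6]]
((t4 ⋄ ((t1 ⋄ t5) ⋄ t3)) ⋄ (t2 ⋄ t6)) = [[8, 44], [-4, -2]]
(t7 ⋄ ((t4 ⋄ ((t1 ⋄ t5) ⋄ t3)) ⋄ (t2 ⋄ t6))) = [[16, 48], [-4, -2]]


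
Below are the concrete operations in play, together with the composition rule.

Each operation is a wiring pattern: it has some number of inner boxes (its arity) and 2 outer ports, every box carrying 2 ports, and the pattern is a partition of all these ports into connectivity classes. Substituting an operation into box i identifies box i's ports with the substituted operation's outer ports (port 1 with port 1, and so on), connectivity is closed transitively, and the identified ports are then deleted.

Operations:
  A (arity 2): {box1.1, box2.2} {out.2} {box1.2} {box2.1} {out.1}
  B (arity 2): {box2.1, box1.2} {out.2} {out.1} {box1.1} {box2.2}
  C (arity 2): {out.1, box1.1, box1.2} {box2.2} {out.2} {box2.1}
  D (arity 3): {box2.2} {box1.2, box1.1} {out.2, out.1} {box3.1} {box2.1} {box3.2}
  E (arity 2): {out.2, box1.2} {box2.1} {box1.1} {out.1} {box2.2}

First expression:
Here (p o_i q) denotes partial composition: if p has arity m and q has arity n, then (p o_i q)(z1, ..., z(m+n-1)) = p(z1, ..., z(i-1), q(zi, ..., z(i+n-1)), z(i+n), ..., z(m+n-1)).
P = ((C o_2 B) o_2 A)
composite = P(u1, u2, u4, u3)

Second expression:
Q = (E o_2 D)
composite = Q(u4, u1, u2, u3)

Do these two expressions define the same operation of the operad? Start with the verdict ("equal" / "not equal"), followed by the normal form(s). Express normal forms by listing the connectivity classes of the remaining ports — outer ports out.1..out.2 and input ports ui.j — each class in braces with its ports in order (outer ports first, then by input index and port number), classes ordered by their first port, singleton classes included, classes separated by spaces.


Normal form of the first expression: {out.1, u1.1, u1.2} {out.2} {u2.1, u4.2} {u2.2} {u3.1} {u3.2} {u4.1}
Normal form of the second expression: {out.1} {out.2, u4.2} {u1.1, u1.2} {u2.1} {u2.2} {u3.1} {u3.2} {u4.1}
The normal forms differ: not equal.

not equal: they reduce to {out.1, u1.1, u1.2} {out.2} {u2.1, u4.2} {u2.2} {u3.1} {u3.2} {u4.1} and {out.1} {out.2, u4.2} {u1.1, u1.2} {u2.1} {u2.2} {u3.1} {u3.2} {u4.1}


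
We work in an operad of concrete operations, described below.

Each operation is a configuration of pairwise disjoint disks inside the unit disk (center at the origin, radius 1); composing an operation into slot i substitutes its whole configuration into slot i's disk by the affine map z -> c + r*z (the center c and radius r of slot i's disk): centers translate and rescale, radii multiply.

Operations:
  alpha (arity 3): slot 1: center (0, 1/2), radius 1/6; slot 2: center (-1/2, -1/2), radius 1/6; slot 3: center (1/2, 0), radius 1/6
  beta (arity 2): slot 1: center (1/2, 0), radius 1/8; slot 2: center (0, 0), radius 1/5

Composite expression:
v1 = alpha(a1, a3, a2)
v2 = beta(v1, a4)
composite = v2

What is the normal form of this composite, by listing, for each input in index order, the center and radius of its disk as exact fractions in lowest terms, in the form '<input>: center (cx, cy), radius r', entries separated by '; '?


Affine substitution under beta: radii multiply and a-centers shift.
input a1: composing its 2 substitution steps yields center (1/2, 1/16), radius 1/48
input a3: composing its 2 substitution steps yields center (7/16, -1/16), radius 1/48
input a2: composing its 2 substitution steps yields center (9/16, 0), radius 1/48
input a4: composing its 1 substitution step yields center (0, 0), radius 1/5

a1: center (1/2, 1/16), radius 1/48; a2: center (9/16, 0), radius 1/48; a3: center (7/16, -1/16), radius 1/48; a4: center (0, 0), radius 1/5


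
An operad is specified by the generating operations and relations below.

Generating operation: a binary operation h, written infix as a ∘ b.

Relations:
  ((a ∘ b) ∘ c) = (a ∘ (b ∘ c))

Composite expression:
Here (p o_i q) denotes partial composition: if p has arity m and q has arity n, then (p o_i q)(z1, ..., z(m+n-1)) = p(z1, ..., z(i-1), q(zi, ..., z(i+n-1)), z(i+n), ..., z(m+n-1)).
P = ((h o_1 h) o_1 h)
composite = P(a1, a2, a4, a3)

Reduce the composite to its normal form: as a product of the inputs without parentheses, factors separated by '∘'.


a1 ∘ a2 ∘ a4 ∘ a3

The h-tree's shape is irrelevant; the a-reading-order decides.
(a1 ∘ a2) unparenthesizes to a1 ∘ a2
((a1 ∘ a2) ∘ a4) unparenthesizes to a1 ∘ a2 ∘ a4
(((a1 ∘ a2) ∘ a4) ∘ a3) unparenthesizes to a1 ∘ a2 ∘ a4 ∘ a3


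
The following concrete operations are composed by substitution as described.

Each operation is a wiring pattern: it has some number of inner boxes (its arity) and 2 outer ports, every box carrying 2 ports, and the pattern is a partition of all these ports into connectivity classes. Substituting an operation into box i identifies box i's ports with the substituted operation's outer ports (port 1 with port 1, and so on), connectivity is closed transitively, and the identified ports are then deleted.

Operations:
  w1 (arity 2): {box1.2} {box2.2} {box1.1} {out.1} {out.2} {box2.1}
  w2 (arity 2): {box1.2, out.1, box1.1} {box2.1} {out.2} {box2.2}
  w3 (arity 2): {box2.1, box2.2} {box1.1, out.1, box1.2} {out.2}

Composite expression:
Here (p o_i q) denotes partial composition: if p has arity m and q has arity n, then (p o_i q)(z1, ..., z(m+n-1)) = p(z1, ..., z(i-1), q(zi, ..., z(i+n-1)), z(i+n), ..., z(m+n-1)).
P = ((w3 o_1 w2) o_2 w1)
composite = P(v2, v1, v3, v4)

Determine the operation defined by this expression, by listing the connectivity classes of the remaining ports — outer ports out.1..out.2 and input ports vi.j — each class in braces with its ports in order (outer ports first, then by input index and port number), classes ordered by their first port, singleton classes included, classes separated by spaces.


Substituting into w3 glues patterns; closure does the rest.
after w1, the pattern on (v1, v3) reads {out.1} {out.2} {v1.1} {v1.2} {v3.1} {v3.2} (out.j = its outer ports)
after w2, the pattern on (v2, v1, v3) reads {out.1, v2.1, v2.2} {out.2} {v1.1} {v1.2} {v3.1} {v3.2} (out.j = its outer ports)
after w3, the pattern on (v2, v1, v3, v4) reads {out.1, v2.1, v2.2} {out.2} {v1.1} {v1.2} {v3.1} {v3.2} {v4.1, v4.2} (out.j = its outer ports)

{out.1, v2.1, v2.2} {out.2} {v1.1} {v1.2} {v3.1} {v3.2} {v4.1, v4.2}


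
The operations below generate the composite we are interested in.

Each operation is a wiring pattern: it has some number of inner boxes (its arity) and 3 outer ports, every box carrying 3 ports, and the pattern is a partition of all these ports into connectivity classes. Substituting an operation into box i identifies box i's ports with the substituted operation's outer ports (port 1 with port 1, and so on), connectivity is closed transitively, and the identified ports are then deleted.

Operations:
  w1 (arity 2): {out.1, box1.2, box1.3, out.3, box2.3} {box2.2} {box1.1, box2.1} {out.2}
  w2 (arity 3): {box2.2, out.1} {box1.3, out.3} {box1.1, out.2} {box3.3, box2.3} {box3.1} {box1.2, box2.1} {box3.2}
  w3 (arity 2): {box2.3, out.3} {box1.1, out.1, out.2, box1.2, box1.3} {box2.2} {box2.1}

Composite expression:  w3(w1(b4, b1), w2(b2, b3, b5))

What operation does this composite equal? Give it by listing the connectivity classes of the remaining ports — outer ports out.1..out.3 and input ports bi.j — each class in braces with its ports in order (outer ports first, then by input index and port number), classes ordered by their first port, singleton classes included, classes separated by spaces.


{out.1, out.2, b1.3, b4.2, b4.3} {out.3, b2.3} {b1.1, b4.1} {b1.2} {b2.1} {b2.2, b3.1} {b3.2} {b3.3, b5.3} {b5.1} {b5.2}

After gluing at w3, chains via deleted ports link the b-ports.
w1 over (b4, b1) gives {out.1, out.3, b1.3, b4.2, b4.3} {out.2} {b1.1, b4.1} {b1.2}, out.j being that stage's outer ports
w2 over (b2, b3, b5) gives {out.1, b3.2} {out.2, b2.1} {out.3, b2.3} {b2.2, b3.1} {b3.3, b5.3} {b5.1} {b5.2}, out.j being that stage's outer ports
w3 over (b4, b1, b2, b3, b5) gives {out.1, out.2, b1.3, b4.2, b4.3} {out.3, b2.3} {b1.1, b4.1} {b1.2} {b2.1} {b2.2, b3.1} {b3.2} {b3.3, b5.3} {b5.1} {b5.2}, out.j being that stage's outer ports


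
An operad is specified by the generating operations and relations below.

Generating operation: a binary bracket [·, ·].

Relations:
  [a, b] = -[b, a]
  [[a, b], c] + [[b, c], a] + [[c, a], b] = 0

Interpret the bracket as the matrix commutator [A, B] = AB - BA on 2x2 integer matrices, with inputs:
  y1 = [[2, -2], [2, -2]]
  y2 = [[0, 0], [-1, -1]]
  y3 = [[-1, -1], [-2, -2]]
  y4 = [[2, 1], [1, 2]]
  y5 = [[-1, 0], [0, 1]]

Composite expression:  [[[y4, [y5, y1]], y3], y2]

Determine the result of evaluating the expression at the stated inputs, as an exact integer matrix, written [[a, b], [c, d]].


[y5, y1] = [[0, 4], [4, 0]]
[y4, [y5, y1]] = [[0, 0], [0, 0]]
[[y4, [y5, y1]], y3] = [[0, 0], [0, 0]]
[[[y4, [y5, y1]], y3], y2] = [[0, 0], [0, 0]]

[[0, 0], [0, 0]]


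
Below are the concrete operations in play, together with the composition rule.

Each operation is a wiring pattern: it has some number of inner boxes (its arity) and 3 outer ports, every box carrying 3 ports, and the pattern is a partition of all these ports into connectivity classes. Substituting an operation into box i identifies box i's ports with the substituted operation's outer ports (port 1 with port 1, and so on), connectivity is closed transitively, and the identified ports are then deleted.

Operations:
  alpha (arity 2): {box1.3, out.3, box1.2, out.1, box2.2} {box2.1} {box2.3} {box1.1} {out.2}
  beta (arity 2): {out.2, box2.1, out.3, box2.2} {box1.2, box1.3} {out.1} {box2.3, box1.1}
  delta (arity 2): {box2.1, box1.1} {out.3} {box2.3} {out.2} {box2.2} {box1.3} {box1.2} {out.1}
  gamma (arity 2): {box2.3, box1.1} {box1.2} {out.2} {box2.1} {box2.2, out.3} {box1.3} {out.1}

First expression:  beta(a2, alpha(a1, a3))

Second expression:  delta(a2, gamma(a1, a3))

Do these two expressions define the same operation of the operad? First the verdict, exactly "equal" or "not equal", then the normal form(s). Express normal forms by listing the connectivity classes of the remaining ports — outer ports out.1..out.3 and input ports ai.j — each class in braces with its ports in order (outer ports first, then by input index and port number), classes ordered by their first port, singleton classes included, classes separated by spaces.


Normal form of the first expression: {out.1} {out.2, out.3, a1.2, a1.3, a2.1, a3.2} {a1.1} {a2.2, a2.3} {a3.1} {a3.3}
Normal form of the second expression: {out.1} {out.2} {out.3} {a1.1, a3.3} {a1.2} {a1.3} {a2.1} {a2.2} {a2.3} {a3.1} {a3.2}
The forms do not match — not equal.

not equal: they reduce to {out.1} {out.2, out.3, a1.2, a1.3, a2.1, a3.2} {a1.1} {a2.2, a2.3} {a3.1} {a3.3} and {out.1} {out.2} {out.3} {a1.1, a3.3} {a1.2} {a1.3} {a2.1} {a2.2} {a2.3} {a3.1} {a3.2}


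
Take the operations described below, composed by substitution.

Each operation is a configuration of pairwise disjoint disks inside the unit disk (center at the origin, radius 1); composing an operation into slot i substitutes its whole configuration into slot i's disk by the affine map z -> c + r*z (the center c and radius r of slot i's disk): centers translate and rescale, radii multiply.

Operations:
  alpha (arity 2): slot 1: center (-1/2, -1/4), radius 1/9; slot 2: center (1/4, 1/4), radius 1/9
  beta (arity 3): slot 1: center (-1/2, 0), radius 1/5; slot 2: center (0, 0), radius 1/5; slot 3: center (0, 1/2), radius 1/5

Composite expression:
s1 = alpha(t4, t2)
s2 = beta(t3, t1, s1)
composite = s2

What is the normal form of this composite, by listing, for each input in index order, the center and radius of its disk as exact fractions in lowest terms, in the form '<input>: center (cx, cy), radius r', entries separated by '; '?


t1: center (0, 0), radius 1/5; t2: center (1/20, 11/20), radius 1/45; t3: center (-1/2, 0), radius 1/5; t4: center (-1/10, 9/20), radius 1/45

Below beta, radii multiply path by path; the t-disk centers shift.
tracing t3 down its 1-map path: center (-1/2, 0), radius 1/5
tracing t1 down its 1-map path: center (0, 0), radius 1/5
tracing t4 down its 2-map path: center (-1/10, 9/20), radius 1/45
tracing t2 down its 2-map path: center (1/20, 11/20), radius 1/45


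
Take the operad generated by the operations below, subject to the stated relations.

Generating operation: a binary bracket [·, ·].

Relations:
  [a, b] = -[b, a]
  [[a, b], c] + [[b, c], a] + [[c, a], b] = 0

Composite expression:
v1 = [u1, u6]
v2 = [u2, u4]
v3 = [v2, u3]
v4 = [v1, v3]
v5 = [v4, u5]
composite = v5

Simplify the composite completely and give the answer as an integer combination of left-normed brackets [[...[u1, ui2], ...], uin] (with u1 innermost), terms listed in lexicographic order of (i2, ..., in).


[[[[[u1, u6], u2], u4], u3], u5] - [[[[[u1, u6], u3], u2], u4], u5] + [[[[[u1, u6], u3], u4], u2], u5] - [[[[[u1, u6], u4], u2], u3], u5]

In the tensor algebra, words opening u1 carry the u1-anchored form.
Composite bracket: [[[u1, u6], [[u2, u4], u3]], u5]
Applying ab - ba throughout gives 32 signed words (2^5 = 32).
Only words starting with u1 matter:
  sign of u1u6u2u4u3u5 is +1, so it contributes +[[[[[u1, u6], u2], u4], u3], u5]
  sign of u1u6u3u2u4u5 is -1, so it contributes -[[[[[u1, u6], u3], u2], u4], u5]
  sign of u1u6u3u4u2u5 is +1, so it contributes +[[[[[u1, u6], u3], u4], u2], u5]
  sign of u1u6u4u2u3u5 is -1, so it contributes -[[[[[u1, u6], u4], u2], u3], u5]


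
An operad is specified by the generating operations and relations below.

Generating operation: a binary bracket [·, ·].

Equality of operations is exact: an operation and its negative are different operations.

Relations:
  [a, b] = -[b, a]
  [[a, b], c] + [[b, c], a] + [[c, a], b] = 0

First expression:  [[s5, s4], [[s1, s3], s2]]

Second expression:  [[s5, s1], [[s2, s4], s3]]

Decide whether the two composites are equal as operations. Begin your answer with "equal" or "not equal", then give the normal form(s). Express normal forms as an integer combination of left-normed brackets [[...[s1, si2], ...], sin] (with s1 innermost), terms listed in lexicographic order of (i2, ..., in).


not equal; the first gives [[[[s1, s3], s2], s4], s5] - [[[[s1, s3], s2], s5], s4] and the second -[[[[s1, s5], s2], s4], s3] + [[[[s1, s5], s3], s2], s4] - [[[[s1, s5], s3], s4], s2] + [[[[s1, s5], s4], s2], s3]

In normal form, the first expression is [[[[s1, s3], s2], s4], s5] - [[[[s1, s3], s2], s5], s4]
In normal form, the second expression is -[[[[s1, s5], s2], s4], s3] + [[[[s1, s5], s3], s2], s4] - [[[[s1, s5], s3], s4], s2] + [[[[s1, s5], s4], s2], s3]
No match — not equal.


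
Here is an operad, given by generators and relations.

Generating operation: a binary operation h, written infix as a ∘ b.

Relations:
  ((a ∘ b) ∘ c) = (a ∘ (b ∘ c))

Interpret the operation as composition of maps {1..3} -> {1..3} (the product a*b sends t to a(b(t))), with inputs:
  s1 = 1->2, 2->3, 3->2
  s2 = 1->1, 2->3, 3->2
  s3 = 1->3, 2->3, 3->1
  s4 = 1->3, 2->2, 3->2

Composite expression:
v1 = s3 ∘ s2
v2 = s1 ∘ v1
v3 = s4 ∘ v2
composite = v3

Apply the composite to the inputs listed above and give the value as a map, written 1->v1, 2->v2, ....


1->2, 2->2, 3->2


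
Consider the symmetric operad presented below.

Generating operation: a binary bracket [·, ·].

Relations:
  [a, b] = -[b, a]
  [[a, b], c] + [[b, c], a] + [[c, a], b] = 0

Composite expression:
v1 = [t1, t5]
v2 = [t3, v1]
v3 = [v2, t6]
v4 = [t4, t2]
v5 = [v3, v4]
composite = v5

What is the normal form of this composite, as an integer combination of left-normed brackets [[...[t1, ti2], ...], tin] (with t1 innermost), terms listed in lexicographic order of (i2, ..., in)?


[[[[[t1, t5], t3], t6], t2], t4] - [[[[[t1, t5], t3], t6], t4], t2]

Antisymmetry and Jacobi reduce to t1-anchored left-normed brackets.
Composite bracket: [[[t3, [t1, t5]], t6], [t4, t2]]
Applying ab - ba throughout gives 32 signed words (2^5 = 32).
Words beginning with t1 determine it all:
  from t1t5t3t6t2t4, sign +1: term +[[[[[t1, t5], t3], t6], t2], t4]
  from t1t5t3t6t4t2, sign -1: term -[[[[[t1, t5], t3], t6], t4], t2]


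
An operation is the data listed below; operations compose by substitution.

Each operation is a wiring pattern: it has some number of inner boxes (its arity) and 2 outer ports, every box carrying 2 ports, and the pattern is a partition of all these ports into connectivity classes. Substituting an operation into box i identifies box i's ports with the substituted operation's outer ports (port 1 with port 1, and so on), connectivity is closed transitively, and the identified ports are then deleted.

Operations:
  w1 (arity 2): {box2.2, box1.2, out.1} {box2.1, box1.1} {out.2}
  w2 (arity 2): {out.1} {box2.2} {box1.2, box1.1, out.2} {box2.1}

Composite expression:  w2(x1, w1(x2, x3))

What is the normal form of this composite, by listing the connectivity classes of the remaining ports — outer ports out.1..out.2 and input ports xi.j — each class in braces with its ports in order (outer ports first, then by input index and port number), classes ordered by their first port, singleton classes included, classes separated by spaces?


{out.1} {out.2, x1.1, x1.2} {x2.1, x3.1} {x2.2, x3.2}

Substituting into w2 glues patterns; closure does the rest.
through w1, on inputs (x2, x3): {out.1, x2.2, x3.2} {out.2} {x2.1, x3.1} (out.j = stage outer ports)
through w2, on inputs (x1, x2, x3): {out.1} {out.2, x1.1, x1.2} {x2.1, x3.1} {x2.2, x3.2} (out.j = stage outer ports)


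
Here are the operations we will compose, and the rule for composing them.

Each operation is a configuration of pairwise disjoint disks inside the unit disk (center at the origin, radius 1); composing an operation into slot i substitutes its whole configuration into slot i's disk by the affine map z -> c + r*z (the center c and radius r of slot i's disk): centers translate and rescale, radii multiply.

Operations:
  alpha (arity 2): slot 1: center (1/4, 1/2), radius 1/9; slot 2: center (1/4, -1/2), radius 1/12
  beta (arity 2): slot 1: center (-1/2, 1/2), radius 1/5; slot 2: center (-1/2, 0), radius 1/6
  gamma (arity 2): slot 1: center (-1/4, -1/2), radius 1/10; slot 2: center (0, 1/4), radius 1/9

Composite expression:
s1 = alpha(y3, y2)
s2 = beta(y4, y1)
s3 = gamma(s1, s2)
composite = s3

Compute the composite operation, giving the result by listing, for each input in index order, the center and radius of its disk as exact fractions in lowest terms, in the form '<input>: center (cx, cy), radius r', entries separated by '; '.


Follow each y-input down from gamma: c' goes to c + r*c', radius to r*r'.
input y3: applying the 2 nested substitutions gives center (-9/40, -9/20), radius 1/90
input y2: applying the 2 nested substitutions gives center (-9/40, -11/20), radius 1/120
input y4: applying the 2 nested substitutions gives center (-1/18, 11/36), radius 1/45
input y1: applying the 2 nested substitutions gives center (-1/18, 1/4), radius 1/54

y1: center (-1/18, 1/4), radius 1/54; y2: center (-9/40, -11/20), radius 1/120; y3: center (-9/40, -9/20), radius 1/90; y4: center (-1/18, 11/36), radius 1/45


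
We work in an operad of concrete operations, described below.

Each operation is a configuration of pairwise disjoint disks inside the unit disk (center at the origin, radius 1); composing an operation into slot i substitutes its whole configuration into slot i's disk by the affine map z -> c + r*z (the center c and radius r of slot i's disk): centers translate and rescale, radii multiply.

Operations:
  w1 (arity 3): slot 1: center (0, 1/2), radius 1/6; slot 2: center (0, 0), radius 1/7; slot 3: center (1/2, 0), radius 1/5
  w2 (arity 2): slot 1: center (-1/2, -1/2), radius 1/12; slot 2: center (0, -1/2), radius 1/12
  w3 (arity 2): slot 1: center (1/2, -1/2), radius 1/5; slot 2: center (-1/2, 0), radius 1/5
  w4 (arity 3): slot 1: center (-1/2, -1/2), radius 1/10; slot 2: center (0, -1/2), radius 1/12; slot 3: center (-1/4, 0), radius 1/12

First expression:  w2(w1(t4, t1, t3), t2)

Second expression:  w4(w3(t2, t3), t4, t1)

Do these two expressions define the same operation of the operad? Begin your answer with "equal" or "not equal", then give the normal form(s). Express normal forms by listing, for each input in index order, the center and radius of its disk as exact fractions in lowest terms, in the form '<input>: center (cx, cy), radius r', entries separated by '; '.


Normal form of the first expression: t1: center (-1/2, -1/2), radius 1/84; t2: center (0, -1/2), radius 1/12; t3: center (-11/24, -1/2), radius 1/60; t4: center (-1/2, -11/24), radius 1/72
Normal form of the second expression: t1: center (-1/4, 0), radius 1/12; t2: center (-9/20, -11/20), radius 1/50; t3: center (-11/20, -1/2), radius 1/50; t4: center (0, -1/2), radius 1/12
The normal forms differ: not equal.

not equal; first: t1: center (-1/2, -1/2), radius 1/84; t2: center (0, -1/2), radius 1/12; t3: center (-11/24, -1/2), radius 1/60; t4: center (-1/2, -11/24), radius 1/72; second: t1: center (-1/4, 0), radius 1/12; t2: center (-9/20, -11/20), radius 1/50; t3: center (-11/20, -1/2), radius 1/50; t4: center (0, -1/2), radius 1/12


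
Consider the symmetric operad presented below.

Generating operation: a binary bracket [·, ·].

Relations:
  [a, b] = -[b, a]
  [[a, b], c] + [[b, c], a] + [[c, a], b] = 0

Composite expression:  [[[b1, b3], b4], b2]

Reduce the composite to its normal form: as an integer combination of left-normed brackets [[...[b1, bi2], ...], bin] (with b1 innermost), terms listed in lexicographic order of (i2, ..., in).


[[[b1, b3], b4], b2]

Skip Jacobi rewriting: expand, keep b1-initial words, read off terms.
Composite bracket: [[[b1, b3], b4], b2]
Under [a, b] = ab - ba we get 8 signed associative words (2^3 = 8).
Only words starting with b1 matter:
  the word b1b3b4b2 carries sign +1 and contributes +[[[b1, b3], b4], b2]


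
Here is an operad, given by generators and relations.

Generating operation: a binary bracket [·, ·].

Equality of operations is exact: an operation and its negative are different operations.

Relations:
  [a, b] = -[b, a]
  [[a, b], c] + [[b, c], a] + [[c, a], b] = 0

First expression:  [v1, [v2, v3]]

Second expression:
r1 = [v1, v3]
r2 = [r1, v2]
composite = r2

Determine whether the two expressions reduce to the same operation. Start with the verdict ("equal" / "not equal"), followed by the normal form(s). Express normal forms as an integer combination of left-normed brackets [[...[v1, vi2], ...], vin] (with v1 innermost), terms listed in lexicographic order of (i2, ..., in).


not equal; the first gives [[v1, v2], v3] - [[v1, v3], v2] and the second [[v1, v3], v2]


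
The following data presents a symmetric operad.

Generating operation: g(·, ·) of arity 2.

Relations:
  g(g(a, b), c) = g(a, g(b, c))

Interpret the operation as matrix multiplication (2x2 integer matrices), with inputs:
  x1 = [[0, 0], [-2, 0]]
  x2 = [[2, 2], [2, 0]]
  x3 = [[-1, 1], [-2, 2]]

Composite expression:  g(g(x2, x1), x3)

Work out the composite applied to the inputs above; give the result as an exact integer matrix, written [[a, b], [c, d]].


g(x2, x1) = [[-4, 0], [0, 0]]
g(g(x2, x1), x3) = [[4, -4], [0, 0]]

[[4, -4], [0, 0]]


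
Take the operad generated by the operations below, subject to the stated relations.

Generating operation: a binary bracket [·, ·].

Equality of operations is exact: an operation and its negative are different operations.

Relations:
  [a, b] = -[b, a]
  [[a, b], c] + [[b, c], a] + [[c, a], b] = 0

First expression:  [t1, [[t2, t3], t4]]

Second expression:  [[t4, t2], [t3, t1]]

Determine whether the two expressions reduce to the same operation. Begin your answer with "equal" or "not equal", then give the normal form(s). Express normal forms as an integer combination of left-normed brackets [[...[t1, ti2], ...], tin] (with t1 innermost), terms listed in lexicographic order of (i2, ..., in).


not equal; first: [[[t1, t2], t3], t4] - [[[t1, t3], t2], t4] - [[[t1, t4], t2], t3] + [[[t1, t4], t3], t2]; second: -[[[t1, t3], t2], t4] + [[[t1, t3], t4], t2]


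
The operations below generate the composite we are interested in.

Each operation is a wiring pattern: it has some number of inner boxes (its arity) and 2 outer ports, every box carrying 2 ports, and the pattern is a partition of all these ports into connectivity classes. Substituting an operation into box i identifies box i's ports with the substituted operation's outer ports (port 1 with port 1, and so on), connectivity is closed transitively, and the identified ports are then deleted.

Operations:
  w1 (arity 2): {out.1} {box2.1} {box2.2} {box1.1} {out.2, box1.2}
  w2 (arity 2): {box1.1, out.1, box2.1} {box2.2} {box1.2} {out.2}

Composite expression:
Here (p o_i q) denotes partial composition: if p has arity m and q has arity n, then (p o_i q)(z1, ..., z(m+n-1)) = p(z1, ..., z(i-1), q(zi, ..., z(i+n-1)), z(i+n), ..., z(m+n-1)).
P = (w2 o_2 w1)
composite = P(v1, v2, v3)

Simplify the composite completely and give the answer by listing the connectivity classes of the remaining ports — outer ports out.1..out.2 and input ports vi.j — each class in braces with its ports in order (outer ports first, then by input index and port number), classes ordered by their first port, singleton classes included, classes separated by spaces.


Reachability decides: close wires over w2-identified ports.
composing w1 on (v2, v3), with out.j its own outer ports: {out.1} {out.2, v2.2} {v2.1} {v3.1} {v3.2}
composing w2 on (v1, v2, v3), with out.j its own outer ports: {out.1, v1.1} {out.2} {v1.2} {v2.1} {v2.2} {v3.1} {v3.2}

{out.1, v1.1} {out.2} {v1.2} {v2.1} {v2.2} {v3.1} {v3.2}


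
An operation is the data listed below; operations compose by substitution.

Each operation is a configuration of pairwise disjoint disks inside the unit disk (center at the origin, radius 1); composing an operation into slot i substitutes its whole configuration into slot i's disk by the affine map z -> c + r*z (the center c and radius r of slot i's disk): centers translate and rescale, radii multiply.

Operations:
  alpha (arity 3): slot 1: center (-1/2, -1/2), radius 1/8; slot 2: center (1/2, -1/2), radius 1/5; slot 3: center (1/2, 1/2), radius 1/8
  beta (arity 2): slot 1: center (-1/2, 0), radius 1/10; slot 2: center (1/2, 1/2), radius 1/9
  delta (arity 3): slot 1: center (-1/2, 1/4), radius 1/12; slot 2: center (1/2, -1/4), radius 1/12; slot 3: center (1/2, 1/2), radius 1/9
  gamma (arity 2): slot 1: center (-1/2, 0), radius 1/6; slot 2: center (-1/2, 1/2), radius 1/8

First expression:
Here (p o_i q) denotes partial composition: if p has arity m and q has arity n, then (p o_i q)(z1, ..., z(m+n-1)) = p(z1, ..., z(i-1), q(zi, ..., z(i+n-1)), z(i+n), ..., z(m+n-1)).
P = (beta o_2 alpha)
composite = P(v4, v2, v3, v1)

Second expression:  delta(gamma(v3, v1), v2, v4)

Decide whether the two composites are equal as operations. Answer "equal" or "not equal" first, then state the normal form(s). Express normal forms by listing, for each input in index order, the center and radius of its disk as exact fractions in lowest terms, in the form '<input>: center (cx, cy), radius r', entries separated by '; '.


not equal; the first gives v1: center (5/9, 5/9), radius 1/72; v2: center (4/9, 4/9), radius 1/72; v3: center (5/9, 4/9), radius 1/45; v4: center (-1/2, 0), radius 1/10 and the second v1: center (-13/24, 7/24), radius 1/96; v2: center (1/2, -1/4), radius 1/12; v3: center (-13/24, 1/4), radius 1/72; v4: center (1/2, 1/2), radius 1/9

Normal form of the first expression: v1: center (5/9, 5/9), radius 1/72; v2: center (4/9, 4/9), radius 1/72; v3: center (5/9, 4/9), radius 1/45; v4: center (-1/2, 0), radius 1/10
Normal form of the second expression: v1: center (-13/24, 7/24), radius 1/96; v2: center (1/2, -1/4), radius 1/12; v3: center (-13/24, 1/4), radius 1/72; v4: center (1/2, 1/2), radius 1/9
They disagree, so not equal.
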